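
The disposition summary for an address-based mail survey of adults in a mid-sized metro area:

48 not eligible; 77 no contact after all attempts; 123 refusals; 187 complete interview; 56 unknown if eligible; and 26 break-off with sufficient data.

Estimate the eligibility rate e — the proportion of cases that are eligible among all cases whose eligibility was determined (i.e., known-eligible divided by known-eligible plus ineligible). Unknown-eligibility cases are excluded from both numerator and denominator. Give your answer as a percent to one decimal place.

Determined eligible = 187 + 26 + 123 + 77 = 413
e = 413 / (413 + 48) = 413 / 461 = 0.8959

89.6%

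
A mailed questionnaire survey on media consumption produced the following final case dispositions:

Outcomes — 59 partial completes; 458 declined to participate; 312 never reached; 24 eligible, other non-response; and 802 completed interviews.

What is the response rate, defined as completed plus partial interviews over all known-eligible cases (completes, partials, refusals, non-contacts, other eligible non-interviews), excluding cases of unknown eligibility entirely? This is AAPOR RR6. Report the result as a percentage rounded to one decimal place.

52.0%

Numerator: 802 + 59 = 861
Denom: 802 + 59 + 458 + 312 + 24 = 1655
RR6 = 861 / 1655 = 0.5202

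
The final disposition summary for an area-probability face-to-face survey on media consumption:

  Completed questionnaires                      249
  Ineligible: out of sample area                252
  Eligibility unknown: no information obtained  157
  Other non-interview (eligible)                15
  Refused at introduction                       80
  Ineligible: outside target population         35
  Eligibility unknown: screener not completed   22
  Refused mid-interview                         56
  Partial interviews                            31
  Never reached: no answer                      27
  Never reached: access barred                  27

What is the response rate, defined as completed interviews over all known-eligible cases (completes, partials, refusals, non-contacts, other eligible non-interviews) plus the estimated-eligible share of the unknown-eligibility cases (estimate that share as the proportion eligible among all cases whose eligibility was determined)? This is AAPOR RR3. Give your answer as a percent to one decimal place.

Refusal or break-off = 80 + 56 = 136
Never reached = 27 + 27 = 54
Undetermined eligibility = 22 + 157 = 179
Not eligible = 35 + 252 = 287
Top → 249
Known eligible → 249 + 31 + 136 + 54 + 15 = 485
e = 485 / (485 + 287) = 485 / 772 = 0.6282
e × U → 0.6282 × 179 = 112.45
Denominator → 485 + 112.45 = 597.45
RR3 = 249 / 597.45 = 0.4168

41.7%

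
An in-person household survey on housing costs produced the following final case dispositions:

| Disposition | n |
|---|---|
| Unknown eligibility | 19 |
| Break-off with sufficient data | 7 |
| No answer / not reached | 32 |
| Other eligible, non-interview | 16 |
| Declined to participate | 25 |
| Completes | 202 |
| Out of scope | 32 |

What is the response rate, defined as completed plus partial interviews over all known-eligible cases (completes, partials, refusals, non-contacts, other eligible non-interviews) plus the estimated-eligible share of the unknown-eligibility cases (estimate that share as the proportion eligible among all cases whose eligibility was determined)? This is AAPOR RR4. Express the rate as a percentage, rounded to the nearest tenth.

Num = 202 + 7 = 209
Eligible (known) = 202 + 7 + 25 + 32 + 16 = 282
e = 282 / (282 + 32) = 282 / 314 = 0.8981
Estimated eligible among unknowns = 0.8981 × 19 = 17.06
Base = 282 + 17.06 = 299.06
RR4 = 209 / 299.06 = 0.6989

69.9%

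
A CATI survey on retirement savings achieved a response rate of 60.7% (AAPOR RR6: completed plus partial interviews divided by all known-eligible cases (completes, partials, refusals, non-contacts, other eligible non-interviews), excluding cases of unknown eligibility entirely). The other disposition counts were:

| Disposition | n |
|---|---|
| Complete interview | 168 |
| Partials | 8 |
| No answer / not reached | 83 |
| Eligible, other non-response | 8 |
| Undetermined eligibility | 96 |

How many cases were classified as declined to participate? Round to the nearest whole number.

23

Num → 168 + 8 = 176
RR6 = 176 / D = 0.607
D = 176 / 0.607 = 290.0
Other denominator terms total 267
declined to participate = 290.0 − 267 ≈ 23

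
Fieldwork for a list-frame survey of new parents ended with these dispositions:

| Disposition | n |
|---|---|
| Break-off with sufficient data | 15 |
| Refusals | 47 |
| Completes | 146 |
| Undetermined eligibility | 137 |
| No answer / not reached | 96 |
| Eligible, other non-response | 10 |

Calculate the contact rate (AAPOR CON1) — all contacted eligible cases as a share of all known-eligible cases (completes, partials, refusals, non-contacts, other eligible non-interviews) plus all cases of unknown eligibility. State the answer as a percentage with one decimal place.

48.3%

Num: 146 + 15 + 47 + 10 = 218
Denom: 146 + 15 + 47 + 96 + 10 + 137 = 451
CON1 = 218 / 451 = 0.4834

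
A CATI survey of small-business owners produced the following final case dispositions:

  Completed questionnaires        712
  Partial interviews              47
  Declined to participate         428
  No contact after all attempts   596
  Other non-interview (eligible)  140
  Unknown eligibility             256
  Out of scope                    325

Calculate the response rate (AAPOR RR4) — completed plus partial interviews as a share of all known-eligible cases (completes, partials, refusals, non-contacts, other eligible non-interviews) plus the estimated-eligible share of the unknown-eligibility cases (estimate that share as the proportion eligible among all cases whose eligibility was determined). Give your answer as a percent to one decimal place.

35.4%

Top: 712 + 47 = 759
Determined eligible: 712 + 47 + 428 + 596 + 140 = 1923
e = 1923 / (1923 + 325) = 1923 / 2248 = 0.8554
Eligible share of unknowns: 0.8554 × 256 = 218.98
Denominator: 1923 + 218.98 = 2141.98
RR4 = 759 / 2141.98 = 0.3543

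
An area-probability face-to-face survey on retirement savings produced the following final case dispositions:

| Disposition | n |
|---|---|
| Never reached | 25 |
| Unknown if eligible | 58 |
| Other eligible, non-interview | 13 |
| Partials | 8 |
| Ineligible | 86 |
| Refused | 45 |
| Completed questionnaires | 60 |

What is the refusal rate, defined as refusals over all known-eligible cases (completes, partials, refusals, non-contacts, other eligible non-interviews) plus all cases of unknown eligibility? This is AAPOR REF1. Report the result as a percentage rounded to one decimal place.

Numerator → 45
Denom → 60 + 8 + 45 + 25 + 13 + 58 = 209
REF1 = 45 / 209 = 0.2153

21.5%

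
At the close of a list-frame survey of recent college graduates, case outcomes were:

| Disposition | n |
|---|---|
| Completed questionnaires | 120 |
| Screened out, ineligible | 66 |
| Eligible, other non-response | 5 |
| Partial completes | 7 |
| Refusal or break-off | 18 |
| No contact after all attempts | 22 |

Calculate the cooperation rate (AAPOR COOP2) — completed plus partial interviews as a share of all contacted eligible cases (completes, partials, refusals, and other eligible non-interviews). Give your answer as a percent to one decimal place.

Num: 120 + 7 = 127
Denom: 120 + 7 + 18 + 5 = 150
COOP2 = 127 / 150 = 0.8467

84.7%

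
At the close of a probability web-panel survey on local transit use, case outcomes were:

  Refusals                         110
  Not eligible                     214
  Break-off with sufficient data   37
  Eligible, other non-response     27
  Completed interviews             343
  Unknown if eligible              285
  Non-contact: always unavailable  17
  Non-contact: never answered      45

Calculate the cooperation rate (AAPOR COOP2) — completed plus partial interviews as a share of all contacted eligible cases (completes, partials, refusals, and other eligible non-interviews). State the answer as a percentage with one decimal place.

73.5%

No contact after all attempts = 45 + 17 = 62
Numerator → 343 + 37 = 380
Denom → 343 + 37 + 110 + 27 = 517
COOP2 = 380 / 517 = 0.7350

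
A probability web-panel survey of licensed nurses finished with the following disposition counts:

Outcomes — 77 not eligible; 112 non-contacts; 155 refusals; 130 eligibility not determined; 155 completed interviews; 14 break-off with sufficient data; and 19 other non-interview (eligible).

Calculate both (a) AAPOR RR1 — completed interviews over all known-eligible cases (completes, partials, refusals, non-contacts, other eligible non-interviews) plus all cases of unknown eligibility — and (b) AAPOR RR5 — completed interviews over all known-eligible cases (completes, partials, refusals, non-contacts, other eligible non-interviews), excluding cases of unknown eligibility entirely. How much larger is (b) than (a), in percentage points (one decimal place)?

Numerator: 155
Denom: 155 + 14 + 155 + 112 + 19 + 130 = 585
RR1 = 155 / 585 = 0.2650
Denom: 155 + 14 + 155 + 112 + 19 = 455
RR5 = 155 / 455 = 0.3407
Difference = 34.07 − 26.50 = 7.57 percentage points

7.6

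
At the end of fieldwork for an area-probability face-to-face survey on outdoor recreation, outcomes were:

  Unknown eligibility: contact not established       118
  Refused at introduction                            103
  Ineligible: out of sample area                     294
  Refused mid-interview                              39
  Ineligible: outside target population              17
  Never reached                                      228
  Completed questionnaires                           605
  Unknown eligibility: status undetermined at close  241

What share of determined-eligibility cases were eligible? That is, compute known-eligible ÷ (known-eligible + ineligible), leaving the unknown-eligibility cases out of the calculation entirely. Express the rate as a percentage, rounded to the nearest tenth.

75.8%

Refused = 103 + 39 = 142
Unknown eligibility = 118 + 241 = 359
Screened out, ineligible = 17 + 294 = 311
Eligible (known) → 605 + 142 + 228 = 975
e = 975 / (975 + 311) = 975 / 1286 = 0.7582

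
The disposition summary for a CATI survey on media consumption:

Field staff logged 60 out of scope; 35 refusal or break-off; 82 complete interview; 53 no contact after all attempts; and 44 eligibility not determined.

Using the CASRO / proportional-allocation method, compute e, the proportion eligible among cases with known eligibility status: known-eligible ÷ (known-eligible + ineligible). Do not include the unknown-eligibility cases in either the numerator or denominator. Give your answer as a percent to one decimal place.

Eligible (known) → 82 + 35 + 53 = 170
e = 170 / (170 + 60) = 170 / 230 = 0.7391

73.9%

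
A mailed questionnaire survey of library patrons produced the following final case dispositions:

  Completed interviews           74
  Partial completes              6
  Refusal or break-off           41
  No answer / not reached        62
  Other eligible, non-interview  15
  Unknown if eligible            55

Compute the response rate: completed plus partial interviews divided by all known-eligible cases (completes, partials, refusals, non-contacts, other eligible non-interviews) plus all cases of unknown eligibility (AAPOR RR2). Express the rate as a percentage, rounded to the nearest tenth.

31.6%

Top → 74 + 6 = 80
Denom → 74 + 6 + 41 + 62 + 15 + 55 = 253
RR2 = 80 / 253 = 0.3162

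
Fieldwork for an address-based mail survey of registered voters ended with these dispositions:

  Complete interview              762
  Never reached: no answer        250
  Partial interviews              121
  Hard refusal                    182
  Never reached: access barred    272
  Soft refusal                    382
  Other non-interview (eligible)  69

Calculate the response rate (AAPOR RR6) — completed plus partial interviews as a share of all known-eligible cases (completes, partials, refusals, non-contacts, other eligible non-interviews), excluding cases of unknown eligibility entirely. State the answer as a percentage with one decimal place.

Declined to participate = 182 + 382 = 564
Non-contacts = 250 + 272 = 522
Top → 762 + 121 = 883
Base → 762 + 121 + 564 + 522 + 69 = 2038
RR6 = 883 / 2038 = 0.4333

43.3%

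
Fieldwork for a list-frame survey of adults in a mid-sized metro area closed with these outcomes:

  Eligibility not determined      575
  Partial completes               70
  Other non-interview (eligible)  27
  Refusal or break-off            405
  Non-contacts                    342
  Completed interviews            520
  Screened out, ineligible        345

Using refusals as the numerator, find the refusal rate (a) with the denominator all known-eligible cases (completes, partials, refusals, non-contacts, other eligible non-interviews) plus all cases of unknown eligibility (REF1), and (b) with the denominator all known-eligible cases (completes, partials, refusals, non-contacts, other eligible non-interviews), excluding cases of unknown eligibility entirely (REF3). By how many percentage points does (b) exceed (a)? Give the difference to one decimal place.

8.8

Numerator: 405
Denom: 520 + 70 + 405 + 342 + 27 + 575 = 1939
REF1 = 405 / 1939 = 0.2089
Denom: 520 + 70 + 405 + 342 + 27 = 1364
REF3 = 405 / 1364 = 0.2969
Difference = 29.69 − 20.89 = 8.80 percentage points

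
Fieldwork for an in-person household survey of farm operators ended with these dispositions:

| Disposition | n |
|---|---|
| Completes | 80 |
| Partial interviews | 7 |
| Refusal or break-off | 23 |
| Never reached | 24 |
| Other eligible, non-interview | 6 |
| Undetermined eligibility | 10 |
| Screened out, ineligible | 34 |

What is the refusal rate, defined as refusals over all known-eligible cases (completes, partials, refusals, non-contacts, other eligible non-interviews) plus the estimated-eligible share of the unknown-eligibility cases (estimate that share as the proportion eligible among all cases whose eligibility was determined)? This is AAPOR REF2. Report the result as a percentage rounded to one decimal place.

Top = 23
Known eligible = 80 + 7 + 23 + 24 + 6 = 140
e = 140 / (140 + 34) = 140 / 174 = 0.8046
e × U = 0.8046 × 10 = 8.05
Base = 140 + 8.05 = 148.05
REF2 = 23 / 148.05 = 0.1554

15.5%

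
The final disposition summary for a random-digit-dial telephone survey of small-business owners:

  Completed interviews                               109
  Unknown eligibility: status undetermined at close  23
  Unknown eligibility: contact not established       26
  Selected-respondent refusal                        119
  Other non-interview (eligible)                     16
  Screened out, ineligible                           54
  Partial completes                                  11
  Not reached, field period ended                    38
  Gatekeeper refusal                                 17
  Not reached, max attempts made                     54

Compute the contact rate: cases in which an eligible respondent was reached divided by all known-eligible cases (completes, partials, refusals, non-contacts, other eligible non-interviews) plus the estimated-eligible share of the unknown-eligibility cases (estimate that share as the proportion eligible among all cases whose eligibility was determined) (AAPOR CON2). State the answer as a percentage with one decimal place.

Refusal or break-off = 17 + 119 = 136
Non-contacts = 38 + 54 = 92
Unknown if eligible = 26 + 23 = 49
Top → 109 + 11 + 136 + 16 = 272
Determined eligible → 109 + 11 + 136 + 92 + 16 = 364
e = 364 / (364 + 54) = 364 / 418 = 0.8708
e × U → 0.8708 × 49 = 42.67
Denom → 364 + 42.67 = 406.67
CON2 = 272 / 406.67 = 0.6688

66.9%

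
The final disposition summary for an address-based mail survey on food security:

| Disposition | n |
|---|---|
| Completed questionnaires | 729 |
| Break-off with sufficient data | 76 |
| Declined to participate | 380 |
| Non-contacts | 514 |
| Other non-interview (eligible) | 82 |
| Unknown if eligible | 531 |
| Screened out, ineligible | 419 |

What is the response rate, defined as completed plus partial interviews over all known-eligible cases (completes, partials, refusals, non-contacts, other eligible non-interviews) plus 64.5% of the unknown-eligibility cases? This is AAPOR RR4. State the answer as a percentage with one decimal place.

Num: 729 + 76 = 805
Eligible (known): 729 + 76 + 380 + 514 + 82 = 1781
Eligible share of unknowns: 0.6450 × 531 = 342.50
Denominator: 1781 + 342.50 = 2123.50
RR4 = 805 / 2123.50 = 0.3791

37.9%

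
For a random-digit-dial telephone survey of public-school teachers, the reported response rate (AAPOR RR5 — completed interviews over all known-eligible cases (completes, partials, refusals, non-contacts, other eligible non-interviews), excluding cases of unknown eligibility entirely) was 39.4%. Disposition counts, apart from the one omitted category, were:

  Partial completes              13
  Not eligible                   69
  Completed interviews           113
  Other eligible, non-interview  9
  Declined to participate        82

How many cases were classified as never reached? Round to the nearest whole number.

RR5 = 113 / D = 0.394
D = 113 / 0.394 = 286.8
Remaining denominator categories sum to 217
never reached = 286.8 − 217 ≈ 70

70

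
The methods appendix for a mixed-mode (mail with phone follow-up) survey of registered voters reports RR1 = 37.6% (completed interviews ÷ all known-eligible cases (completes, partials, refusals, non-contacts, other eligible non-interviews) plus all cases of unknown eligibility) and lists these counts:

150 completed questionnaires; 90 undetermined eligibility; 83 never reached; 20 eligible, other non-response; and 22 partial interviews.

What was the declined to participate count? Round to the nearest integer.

RR1 = 150 / D = 0.376
D = 150 / 0.376 = 398.9
Remaining denominator categories sum to 365
declined to participate = 398.9 − 365 ≈ 34

34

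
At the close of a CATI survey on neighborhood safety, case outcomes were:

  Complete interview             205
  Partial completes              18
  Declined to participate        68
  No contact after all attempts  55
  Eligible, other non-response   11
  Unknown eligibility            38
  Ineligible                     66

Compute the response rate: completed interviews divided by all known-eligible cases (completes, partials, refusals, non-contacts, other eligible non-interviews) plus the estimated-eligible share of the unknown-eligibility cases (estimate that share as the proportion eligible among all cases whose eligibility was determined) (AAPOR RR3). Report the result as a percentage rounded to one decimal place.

52.7%

Num: 205
Determined eligible: 205 + 18 + 68 + 55 + 11 = 357
e = 357 / (357 + 66) = 357 / 423 = 0.8440
e × U: 0.8440 × 38 = 32.07
Denom: 357 + 32.07 = 389.07
RR3 = 205 / 389.07 = 0.5269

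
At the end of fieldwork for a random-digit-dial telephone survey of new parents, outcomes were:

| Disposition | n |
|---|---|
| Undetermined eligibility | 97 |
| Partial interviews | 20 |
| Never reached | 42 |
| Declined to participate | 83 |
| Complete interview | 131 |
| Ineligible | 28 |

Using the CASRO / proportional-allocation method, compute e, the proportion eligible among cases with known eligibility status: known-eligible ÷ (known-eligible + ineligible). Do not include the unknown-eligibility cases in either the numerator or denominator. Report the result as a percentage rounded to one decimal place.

Known eligible: 131 + 20 + 83 + 42 = 276
e = 276 / (276 + 28) = 276 / 304 = 0.9079

90.8%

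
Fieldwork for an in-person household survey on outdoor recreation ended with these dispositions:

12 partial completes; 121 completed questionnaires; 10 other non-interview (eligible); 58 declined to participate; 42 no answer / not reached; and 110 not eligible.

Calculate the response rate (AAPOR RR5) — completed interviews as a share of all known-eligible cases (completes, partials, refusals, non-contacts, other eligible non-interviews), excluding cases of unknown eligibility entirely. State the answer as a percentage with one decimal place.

49.8%

Num = 121
Denom = 121 + 12 + 58 + 42 + 10 = 243
RR5 = 121 / 243 = 0.4979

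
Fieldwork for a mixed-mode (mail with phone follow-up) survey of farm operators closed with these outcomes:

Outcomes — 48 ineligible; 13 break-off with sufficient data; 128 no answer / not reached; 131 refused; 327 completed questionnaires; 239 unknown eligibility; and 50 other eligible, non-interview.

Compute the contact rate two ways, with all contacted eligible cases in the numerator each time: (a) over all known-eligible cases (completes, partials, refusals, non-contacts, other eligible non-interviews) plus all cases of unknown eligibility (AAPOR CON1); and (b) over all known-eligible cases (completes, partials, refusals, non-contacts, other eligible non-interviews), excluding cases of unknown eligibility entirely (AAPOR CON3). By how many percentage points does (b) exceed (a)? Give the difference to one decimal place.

Numerator = 327 + 13 + 131 + 50 = 521
Denom = 327 + 13 + 131 + 128 + 50 + 239 = 888
CON1 = 521 / 888 = 0.5867
Denom = 327 + 13 + 131 + 128 + 50 = 649
CON3 = 521 / 649 = 0.8028
Difference = 80.28 − 58.67 = 21.61 percentage points

21.6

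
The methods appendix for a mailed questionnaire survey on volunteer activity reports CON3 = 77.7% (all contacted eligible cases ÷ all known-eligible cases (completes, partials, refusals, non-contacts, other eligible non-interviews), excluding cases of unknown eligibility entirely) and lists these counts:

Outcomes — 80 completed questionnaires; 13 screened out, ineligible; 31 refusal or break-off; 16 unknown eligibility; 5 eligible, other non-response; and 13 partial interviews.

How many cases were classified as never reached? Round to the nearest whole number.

37

Numerator → 80 + 13 + 31 + 5 = 129
CON3 = 129 / D = 0.777
D = 129 / 0.777 = 166.0
Remaining denominator categories sum to 129
never reached = 166.0 − 129 ≈ 37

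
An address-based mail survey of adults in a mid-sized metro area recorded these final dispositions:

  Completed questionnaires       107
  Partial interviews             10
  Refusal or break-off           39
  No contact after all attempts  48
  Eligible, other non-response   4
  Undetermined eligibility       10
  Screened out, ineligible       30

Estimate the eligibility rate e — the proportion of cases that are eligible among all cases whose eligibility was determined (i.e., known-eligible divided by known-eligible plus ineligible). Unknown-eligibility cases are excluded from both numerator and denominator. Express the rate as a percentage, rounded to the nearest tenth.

87.4%

Eligible (known) = 107 + 10 + 39 + 48 + 4 = 208
e = 208 / (208 + 30) = 208 / 238 = 0.8739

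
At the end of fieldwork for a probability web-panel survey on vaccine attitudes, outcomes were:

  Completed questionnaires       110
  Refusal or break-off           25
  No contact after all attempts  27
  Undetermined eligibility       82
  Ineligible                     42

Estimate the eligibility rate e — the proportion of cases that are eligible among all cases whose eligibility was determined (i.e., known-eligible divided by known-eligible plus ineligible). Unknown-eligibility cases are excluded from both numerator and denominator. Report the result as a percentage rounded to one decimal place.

79.4%

Known eligible = 110 + 25 + 27 = 162
e = 162 / (162 + 42) = 162 / 204 = 0.7941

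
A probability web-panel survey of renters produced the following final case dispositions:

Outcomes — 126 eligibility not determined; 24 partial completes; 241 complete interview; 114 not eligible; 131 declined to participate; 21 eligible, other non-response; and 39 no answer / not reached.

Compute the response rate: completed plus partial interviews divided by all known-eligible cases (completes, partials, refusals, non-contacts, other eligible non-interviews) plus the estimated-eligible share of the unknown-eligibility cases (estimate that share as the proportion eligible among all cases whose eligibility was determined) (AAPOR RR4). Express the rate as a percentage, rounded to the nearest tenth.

Top = 241 + 24 = 265
Eligible (known) = 241 + 24 + 131 + 39 + 21 = 456
e = 456 / (456 + 114) = 456 / 570 = 0.8000
Estimated eligible among unknowns = 0.8000 × 126 = 100.80
Denom = 456 + 100.80 = 556.80
RR4 = 265 / 556.80 = 0.4759

47.6%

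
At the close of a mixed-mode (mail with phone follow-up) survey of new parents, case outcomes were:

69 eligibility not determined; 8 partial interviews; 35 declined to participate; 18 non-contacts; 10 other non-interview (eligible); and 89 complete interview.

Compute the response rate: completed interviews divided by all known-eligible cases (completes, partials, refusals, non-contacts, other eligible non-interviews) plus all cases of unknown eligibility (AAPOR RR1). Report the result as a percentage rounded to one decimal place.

Top = 89
Denom = 89 + 8 + 35 + 18 + 10 + 69 = 229
RR1 = 89 / 229 = 0.3886

38.9%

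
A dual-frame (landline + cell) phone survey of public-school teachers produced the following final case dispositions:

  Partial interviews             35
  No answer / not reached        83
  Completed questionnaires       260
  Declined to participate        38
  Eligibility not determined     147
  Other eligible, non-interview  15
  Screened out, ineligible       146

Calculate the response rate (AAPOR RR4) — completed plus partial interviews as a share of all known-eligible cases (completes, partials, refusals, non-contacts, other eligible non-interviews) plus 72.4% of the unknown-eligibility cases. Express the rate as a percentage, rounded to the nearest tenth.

Top → 260 + 35 = 295
Known eligible → 260 + 35 + 38 + 83 + 15 = 431
Eligible share of unknowns → 0.7240 × 147 = 106.43
Denominator → 431 + 106.43 = 537.43
RR4 = 295 / 537.43 = 0.5489

54.9%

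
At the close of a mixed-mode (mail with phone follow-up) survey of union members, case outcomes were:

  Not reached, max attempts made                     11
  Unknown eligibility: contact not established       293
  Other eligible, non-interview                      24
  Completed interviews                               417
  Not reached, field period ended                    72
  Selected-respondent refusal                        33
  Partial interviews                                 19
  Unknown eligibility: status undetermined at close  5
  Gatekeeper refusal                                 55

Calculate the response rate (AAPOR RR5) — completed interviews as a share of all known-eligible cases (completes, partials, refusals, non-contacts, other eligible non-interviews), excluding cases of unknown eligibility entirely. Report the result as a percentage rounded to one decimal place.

66.1%

Refused = 55 + 33 = 88
Non-contacts = 72 + 11 = 83
Eligibility not determined = 293 + 5 = 298
Numerator: 417
Denominator: 417 + 19 + 88 + 83 + 24 = 631
RR5 = 417 / 631 = 0.6609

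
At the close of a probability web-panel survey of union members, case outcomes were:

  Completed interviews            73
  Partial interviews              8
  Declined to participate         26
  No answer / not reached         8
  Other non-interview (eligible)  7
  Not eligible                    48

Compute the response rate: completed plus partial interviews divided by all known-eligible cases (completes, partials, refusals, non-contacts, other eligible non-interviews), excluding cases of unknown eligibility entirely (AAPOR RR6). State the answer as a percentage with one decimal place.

66.4%

Top = 73 + 8 = 81
Denominator = 73 + 8 + 26 + 8 + 7 = 122
RR6 = 81 / 122 = 0.6639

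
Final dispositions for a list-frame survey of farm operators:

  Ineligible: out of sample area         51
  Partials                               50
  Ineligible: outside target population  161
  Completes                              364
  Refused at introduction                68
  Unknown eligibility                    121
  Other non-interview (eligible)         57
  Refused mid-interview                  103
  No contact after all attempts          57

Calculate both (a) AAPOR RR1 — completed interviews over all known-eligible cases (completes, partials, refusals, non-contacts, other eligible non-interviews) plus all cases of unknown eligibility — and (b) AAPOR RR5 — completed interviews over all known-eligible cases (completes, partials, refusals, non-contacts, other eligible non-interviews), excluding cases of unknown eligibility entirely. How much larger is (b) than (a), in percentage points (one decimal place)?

Refusal or break-off = 68 + 103 = 171
Screened out, ineligible = 161 + 51 = 212
Top → 364
Base → 364 + 50 + 171 + 57 + 57 + 121 = 820
RR1 = 364 / 820 = 0.4439
Base → 364 + 50 + 171 + 57 + 57 = 699
RR5 = 364 / 699 = 0.5207
Difference = 52.07 − 44.39 = 7.68 percentage points

7.7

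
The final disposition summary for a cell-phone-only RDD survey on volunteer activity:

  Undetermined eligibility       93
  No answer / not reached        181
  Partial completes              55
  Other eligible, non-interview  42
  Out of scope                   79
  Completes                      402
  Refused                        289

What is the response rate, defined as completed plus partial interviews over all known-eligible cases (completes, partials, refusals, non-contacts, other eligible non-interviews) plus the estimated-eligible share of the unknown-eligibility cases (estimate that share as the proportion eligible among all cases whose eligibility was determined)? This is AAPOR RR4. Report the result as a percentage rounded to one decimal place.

43.3%

Numerator = 402 + 55 = 457
Determined eligible = 402 + 55 + 289 + 181 + 42 = 969
e = 969 / (969 + 79) = 969 / 1048 = 0.9246
Estimated eligible among unknowns = 0.9246 × 93 = 85.99
Denominator = 969 + 85.99 = 1054.99
RR4 = 457 / 1054.99 = 0.4332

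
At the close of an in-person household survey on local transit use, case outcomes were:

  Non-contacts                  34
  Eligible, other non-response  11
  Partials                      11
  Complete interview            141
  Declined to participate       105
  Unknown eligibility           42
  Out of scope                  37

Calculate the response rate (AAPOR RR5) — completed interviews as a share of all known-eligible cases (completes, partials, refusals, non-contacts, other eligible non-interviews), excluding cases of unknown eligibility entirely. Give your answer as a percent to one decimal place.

46.7%

Numerator → 141
Denom → 141 + 11 + 105 + 34 + 11 = 302
RR5 = 141 / 302 = 0.4669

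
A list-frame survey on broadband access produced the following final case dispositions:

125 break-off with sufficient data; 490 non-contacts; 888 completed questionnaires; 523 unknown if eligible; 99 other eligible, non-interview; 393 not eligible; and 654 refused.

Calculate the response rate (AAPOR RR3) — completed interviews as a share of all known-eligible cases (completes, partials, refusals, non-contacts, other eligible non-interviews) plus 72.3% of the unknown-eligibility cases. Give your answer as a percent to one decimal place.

33.7%

Numerator = 888
Eligible (known) = 888 + 125 + 654 + 490 + 99 = 2256
e × U = 0.7230 × 523 = 378.13
Denom = 2256 + 378.13 = 2634.13
RR3 = 888 / 2634.13 = 0.3371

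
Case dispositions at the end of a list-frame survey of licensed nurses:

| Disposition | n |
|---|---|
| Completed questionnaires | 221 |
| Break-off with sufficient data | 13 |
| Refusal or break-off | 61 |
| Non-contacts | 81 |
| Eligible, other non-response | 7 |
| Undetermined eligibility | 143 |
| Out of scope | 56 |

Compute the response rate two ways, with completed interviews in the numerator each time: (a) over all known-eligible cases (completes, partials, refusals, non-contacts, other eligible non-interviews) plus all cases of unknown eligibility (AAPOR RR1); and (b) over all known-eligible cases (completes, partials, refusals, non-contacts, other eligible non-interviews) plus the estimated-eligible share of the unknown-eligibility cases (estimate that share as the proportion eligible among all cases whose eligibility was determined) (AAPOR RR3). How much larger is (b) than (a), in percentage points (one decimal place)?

1.5

Numerator: 221
Denominator: 221 + 13 + 61 + 81 + 7 + 143 = 526
RR1 = 221 / 526 = 0.4202
Known eligible: 221 + 13 + 61 + 81 + 7 = 383
e = 383 / (383 + 56) = 383 / 439 = 0.8724
Estimated eligible among unknowns: 0.8724 × 143 = 124.75
Denominator: 383 + 124.75 = 507.75
RR3 = 221 / 507.75 = 0.4353
Difference = 43.53 − 42.02 = 1.51 percentage points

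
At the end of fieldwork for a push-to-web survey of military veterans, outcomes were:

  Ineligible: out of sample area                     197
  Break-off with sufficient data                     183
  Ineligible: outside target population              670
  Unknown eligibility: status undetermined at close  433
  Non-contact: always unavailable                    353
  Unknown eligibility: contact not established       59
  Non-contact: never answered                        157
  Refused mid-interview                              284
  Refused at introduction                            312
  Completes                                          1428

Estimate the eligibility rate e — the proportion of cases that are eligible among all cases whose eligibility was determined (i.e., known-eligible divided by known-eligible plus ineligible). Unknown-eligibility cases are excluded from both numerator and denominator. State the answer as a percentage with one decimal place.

Refusal or break-off = 312 + 284 = 596
Non-contacts = 157 + 353 = 510
Unknown if eligible = 59 + 433 = 492
Screened out, ineligible = 670 + 197 = 867
Eligible (known): 1428 + 183 + 596 + 510 = 2717
e = 2717 / (2717 + 867) = 2717 / 3584 = 0.7581

75.8%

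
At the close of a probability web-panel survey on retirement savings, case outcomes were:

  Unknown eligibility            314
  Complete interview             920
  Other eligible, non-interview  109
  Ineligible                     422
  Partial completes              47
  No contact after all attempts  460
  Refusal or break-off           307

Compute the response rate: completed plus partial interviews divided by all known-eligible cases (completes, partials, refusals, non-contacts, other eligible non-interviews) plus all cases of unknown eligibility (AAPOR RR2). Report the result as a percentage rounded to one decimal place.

Num → 920 + 47 = 967
Base → 920 + 47 + 307 + 460 + 109 + 314 = 2157
RR2 = 967 / 2157 = 0.4483

44.8%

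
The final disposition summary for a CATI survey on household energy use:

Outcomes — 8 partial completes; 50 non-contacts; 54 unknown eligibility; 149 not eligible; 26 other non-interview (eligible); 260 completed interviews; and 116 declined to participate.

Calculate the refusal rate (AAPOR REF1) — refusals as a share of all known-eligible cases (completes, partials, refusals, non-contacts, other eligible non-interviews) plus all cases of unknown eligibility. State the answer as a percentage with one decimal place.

22.6%

Num = 116
Base = 260 + 8 + 116 + 50 + 26 + 54 = 514
REF1 = 116 / 514 = 0.2257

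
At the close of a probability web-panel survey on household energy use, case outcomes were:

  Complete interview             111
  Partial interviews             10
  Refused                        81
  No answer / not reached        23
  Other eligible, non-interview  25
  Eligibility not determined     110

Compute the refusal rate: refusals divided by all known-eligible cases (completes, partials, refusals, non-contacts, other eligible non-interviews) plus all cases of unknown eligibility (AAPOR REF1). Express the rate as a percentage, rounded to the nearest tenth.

22.5%

Top → 81
Denom → 111 + 10 + 81 + 23 + 25 + 110 = 360
REF1 = 81 / 360 = 0.2250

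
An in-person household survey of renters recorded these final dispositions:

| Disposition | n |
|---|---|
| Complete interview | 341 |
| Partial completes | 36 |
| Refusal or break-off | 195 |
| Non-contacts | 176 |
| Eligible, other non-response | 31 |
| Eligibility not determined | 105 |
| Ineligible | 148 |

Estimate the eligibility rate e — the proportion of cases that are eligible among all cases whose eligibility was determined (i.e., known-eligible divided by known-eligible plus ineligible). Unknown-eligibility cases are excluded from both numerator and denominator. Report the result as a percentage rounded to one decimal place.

84.0%

Known eligible → 341 + 36 + 195 + 176 + 31 = 779
e = 779 / (779 + 148) = 779 / 927 = 0.8403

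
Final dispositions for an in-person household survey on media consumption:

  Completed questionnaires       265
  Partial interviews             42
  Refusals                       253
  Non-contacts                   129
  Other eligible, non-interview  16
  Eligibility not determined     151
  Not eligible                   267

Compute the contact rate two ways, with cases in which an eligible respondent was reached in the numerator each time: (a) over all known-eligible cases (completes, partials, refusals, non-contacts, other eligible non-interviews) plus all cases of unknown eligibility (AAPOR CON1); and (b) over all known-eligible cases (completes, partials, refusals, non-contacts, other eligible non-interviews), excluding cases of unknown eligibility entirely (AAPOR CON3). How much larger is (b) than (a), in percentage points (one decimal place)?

Top = 265 + 42 + 253 + 16 = 576
Denominator = 265 + 42 + 253 + 129 + 16 + 151 = 856
CON1 = 576 / 856 = 0.6729
Denominator = 265 + 42 + 253 + 129 + 16 = 705
CON3 = 576 / 705 = 0.8170
Difference = 81.70 − 67.29 = 14.41 percentage points

14.4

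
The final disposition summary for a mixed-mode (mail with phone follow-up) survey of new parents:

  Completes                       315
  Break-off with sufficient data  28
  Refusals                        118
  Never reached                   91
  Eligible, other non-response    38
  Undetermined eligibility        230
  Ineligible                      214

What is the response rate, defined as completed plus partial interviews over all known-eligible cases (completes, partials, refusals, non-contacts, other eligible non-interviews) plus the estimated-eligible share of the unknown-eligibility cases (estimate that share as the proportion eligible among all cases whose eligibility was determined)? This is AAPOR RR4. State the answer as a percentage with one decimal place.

45.2%

Top: 315 + 28 = 343
Known eligible: 315 + 28 + 118 + 91 + 38 = 590
e = 590 / (590 + 214) = 590 / 804 = 0.7338
e × U: 0.7338 × 230 = 168.77
Base: 590 + 168.77 = 758.77
RR4 = 343 / 758.77 = 0.4520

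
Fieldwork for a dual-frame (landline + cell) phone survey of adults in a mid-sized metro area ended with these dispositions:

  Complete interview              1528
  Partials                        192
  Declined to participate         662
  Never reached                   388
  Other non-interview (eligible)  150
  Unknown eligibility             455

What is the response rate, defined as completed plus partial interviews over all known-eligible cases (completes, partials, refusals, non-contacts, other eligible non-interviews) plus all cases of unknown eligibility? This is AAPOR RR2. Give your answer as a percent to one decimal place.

Top: 1528 + 192 = 1720
Base: 1528 + 192 + 662 + 388 + 150 + 455 = 3375
RR2 = 1720 / 3375 = 0.5096

51.0%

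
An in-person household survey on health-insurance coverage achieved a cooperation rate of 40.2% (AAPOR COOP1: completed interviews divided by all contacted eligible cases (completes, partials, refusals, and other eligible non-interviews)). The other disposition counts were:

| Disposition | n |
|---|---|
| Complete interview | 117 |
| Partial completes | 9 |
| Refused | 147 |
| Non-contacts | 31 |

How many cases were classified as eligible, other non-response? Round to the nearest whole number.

COOP1 = 117 / D = 0.402
D = 117 / 0.402 = 291.0
Remaining denominator categories sum to 273
eligible, other non-response = 291.0 − 273 ≈ 18

18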